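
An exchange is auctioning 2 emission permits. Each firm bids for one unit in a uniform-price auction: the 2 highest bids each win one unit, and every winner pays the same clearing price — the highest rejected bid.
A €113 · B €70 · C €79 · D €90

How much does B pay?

B pays €0

Ordering the bids: 113 (A), 90 (D), 79 (C), 70 (B)
Winners (2 units): A, D.
Highest unsuccessful bid: €79 → clearing price.
B does not win → pays €0.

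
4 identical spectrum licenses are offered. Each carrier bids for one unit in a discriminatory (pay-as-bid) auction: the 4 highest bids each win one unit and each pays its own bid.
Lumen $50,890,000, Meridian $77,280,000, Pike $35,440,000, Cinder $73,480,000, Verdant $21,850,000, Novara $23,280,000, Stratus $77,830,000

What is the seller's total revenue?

Ordering the bids: 77,830,000 (Stratus), 77,280,000 (Meridian), 73,480,000 (Cinder), 50,890,000 (Lumen), 35,440,000 (Pike), 23,280,000 (Novara), …
Top 4: Stratus, Meridian, Cinder, Lumen.
Total revenue = 77,830,000 + 77,280,000 + 73,480,000 + 50,890,000 = $279,480,000.

Total revenue: $279,480,000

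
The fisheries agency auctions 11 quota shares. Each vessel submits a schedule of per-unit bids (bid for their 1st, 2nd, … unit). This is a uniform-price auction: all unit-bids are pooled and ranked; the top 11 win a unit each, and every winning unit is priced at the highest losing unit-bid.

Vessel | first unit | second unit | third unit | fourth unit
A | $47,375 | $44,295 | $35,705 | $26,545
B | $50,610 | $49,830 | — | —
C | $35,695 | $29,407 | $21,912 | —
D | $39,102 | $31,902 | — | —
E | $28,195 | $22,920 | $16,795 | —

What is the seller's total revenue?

All unit-bids, highest first — top 11: 50,610 (B-1), 49,830 (B-2), 47,375 (A-1), 44,295 (A-2), 39,102 (D-1), 35,705 (A-3), 35,695 (C-1), 31,902 (D-2), 29,407 (C-2), 28,195 (E-1), 26,545 (A-4)
First bid not allocated: $22,920.
Allocation: A 4, B 2, C 2, D 2, E 1. Every unit priced at $22,920.
Revenue = 11 × 22,920 = $252,120.

Total revenue: $252,120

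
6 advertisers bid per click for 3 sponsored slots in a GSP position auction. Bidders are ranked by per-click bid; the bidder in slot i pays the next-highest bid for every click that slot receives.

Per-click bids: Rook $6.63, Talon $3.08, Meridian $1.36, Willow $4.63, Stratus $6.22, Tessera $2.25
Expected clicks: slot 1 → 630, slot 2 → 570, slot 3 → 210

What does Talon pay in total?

Ranked by bid: $6.63 (Rook) > $6.22 (Stratus) > $4.63 (Willow) > $3.08 (Talon) > …
Talon ranks below slot 3 → no slot, pays nothing.

Talon pays $0.00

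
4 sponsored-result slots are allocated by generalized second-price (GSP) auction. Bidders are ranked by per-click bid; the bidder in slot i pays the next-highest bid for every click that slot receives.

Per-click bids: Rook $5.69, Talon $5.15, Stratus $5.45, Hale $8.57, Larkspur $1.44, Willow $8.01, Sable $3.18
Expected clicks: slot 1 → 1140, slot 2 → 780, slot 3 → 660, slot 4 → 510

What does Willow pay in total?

Per-click bids in order: $8.57 (Hale) > $8.01 (Willow) > $5.69 (Rook) > $5.45 (Stratus) > $5.15 (Talon) > …
Willow holds slot 2 → pays next bid $5.69 × 780 clicks = $4438.20.

Willow pays $4438.20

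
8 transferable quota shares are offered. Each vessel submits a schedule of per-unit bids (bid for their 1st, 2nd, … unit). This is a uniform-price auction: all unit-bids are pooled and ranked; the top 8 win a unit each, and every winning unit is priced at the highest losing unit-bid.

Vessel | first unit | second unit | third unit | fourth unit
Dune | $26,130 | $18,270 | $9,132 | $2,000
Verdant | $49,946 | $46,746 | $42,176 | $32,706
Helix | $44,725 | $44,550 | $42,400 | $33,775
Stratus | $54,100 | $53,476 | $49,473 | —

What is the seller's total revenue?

Total revenue: $337,408

Merging the schedules and taking the best 8: 54,100 (Stratus-1), 53,476 (Stratus-2), 49,946 (Verdant-1), 49,473 (Stratus-3), 46,746 (Verdant-2), 44,725 (Helix-1), 44,550 (Helix-2), 42,400 (Helix-3)
Highest rejected unit-bid = $42,176.
Allocation: Helix 3, Stratus 3, Verdant 2. Every unit priced at $42,176.
Revenue = 8 × 42,176 = $337,408.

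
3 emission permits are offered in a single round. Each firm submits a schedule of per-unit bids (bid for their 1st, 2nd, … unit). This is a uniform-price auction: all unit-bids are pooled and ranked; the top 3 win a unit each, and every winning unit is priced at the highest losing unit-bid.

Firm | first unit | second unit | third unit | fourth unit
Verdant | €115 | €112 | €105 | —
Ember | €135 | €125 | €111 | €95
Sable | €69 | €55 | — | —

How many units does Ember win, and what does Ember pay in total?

All unit-bids, highest first — top 3: 135 (Ember-1), 125 (Ember-2), 115 (Verdant-1)
Highest rejected unit-bid = €112.
Ember wins 2 unit(s) at €112 each.

Ember: 2 units, pays €224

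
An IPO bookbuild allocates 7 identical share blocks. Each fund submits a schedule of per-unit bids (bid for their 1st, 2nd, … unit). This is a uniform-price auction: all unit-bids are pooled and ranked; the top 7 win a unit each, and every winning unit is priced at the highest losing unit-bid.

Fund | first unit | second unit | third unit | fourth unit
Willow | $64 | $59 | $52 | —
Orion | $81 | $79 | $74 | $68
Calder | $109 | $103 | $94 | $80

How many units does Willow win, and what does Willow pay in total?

All unit-bids, highest first — top 7: 109 (Calder-1), 103 (Calder-2), 94 (Calder-3), 81 (Orion-1), 80 (Calder-4), 79 (Orion-2), 74 (Orion-3)
Highest rejected unit-bid = $68.
Willow wins 0 unit(s) at $68 each.

Willow: 0 units, pays $0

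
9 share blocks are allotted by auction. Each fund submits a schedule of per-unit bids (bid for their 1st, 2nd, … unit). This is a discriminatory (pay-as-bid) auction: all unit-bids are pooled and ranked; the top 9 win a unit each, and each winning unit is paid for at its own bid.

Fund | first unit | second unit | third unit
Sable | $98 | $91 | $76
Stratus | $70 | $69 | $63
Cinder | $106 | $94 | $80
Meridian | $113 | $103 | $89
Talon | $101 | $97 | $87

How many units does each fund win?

Cinder 2, Meridian 3, Sable 2, Talon 2

Pooled unit-bids ranked (top 9): 113 (Meridian-1), 106 (Cinder-1), 103 (Meridian-2), 101 (Talon-1), 98 (Sable-1), 97 (Talon-2), 94 (Cinder-2), 91 (Sable-2), 89 (Meridian-3)
Next rejected bid: $87 (not a price — pay-as-bid).
Allocation: Cinder 2, Meridian 3, Sable 2, Talon 2.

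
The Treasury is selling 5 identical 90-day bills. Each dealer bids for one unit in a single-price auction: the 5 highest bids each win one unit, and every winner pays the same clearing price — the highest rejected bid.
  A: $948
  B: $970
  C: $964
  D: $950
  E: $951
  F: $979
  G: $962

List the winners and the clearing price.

F, B, C, G, E; each pays $950

Sorting: 979 (F), 970 (B), 964 (C), 962 (G), 951 (E), 950 (D), 948 (A)
Winners (5 units): F, B, C, G, E.
Highest unsuccessful bid: $950 → clearing price.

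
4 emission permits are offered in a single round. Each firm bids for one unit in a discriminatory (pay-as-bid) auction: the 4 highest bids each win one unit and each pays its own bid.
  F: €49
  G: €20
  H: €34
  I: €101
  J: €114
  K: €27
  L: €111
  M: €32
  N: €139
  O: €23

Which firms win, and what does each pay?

Sorting: 139 (N), 114 (J), 111 (L), 101 (I), 49 (F), 34 (H), …
The 4 highest are N, J, L, I.
Each winner pays its own bid: N €139, J €114, L €111, I €101.

N €139, J €114, L €111, I €101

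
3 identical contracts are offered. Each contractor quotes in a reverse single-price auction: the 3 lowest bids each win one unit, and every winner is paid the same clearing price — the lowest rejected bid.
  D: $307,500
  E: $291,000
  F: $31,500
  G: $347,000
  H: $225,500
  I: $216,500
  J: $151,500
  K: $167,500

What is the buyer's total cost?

Total cost: $649,500

Sorting: 31,500 (F), 151,500 (J), 167,500 (K), 216,500 (I), 225,500 (H), …
The 3 lowest are F, J, K.
First losing bid is I's $216,500, which sets the uniform price.
Total cost = 3 × $216,500 = $649,500.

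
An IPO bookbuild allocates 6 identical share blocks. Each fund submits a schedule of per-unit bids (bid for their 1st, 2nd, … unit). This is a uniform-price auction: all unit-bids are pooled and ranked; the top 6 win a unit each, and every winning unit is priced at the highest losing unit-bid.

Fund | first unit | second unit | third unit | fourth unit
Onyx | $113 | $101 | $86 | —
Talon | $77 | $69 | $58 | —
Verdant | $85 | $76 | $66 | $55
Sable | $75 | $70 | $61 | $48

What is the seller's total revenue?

Merging the schedules and taking the best 6: 113 (Onyx-1), 101 (Onyx-2), 86 (Onyx-3), 85 (Verdant-1), 77 (Talon-1), 76 (Verdant-2)
The (k+1)-th unit-bid is $75.
Allocation: Onyx 3, Talon 1, Verdant 2. Every unit priced at $75.
Revenue = 6 × 75 = $450.

Total revenue: $450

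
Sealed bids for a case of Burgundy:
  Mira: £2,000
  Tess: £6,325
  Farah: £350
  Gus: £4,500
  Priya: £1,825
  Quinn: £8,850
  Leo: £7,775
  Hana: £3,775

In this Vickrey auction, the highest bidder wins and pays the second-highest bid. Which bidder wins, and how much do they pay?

Vickrey auction: the highest bidder wins and pays the second-highest bid.
Bids in order: 8,850 (Quinn) > 7,775 (Leo) > 6,325 (Tess) > 4,500 (Gus) > 3,775 (Hana) > 2,000 (Mira) > …
Second-price: Quinn pays Leo's bid of £7,775.

Quinn pays £7,775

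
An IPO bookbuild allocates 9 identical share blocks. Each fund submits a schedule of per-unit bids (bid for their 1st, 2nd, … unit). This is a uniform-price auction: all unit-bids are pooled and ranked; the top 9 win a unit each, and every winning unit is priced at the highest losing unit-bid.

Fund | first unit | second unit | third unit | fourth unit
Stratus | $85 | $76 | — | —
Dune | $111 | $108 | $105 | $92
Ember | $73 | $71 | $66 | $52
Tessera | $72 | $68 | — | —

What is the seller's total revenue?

Total revenue: $612

Merging the schedules and taking the best 9: 111 (Dune-1), 108 (Dune-2), 105 (Dune-3), 92 (Dune-4), 85 (Stratus-1), 76 (Stratus-2), 73 (Ember-1), 72 (Tessera-1), 71 (Ember-2)
The (k+1)-th unit-bid is $68.
Allocation: Dune 4, Ember 2, Stratus 2, Tessera 1. Every unit priced at $68.
Revenue = 9 × 68 = $612.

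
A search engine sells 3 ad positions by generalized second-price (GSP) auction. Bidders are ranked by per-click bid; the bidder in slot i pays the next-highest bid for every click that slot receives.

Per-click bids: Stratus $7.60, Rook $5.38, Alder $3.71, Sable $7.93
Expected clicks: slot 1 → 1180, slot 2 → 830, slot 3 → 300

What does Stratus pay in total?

Ranked by bid: $7.93 (Sable) > $7.60 (Stratus) > $5.38 (Rook) > $3.71 (Alder)
Stratus holds slot 2 → pays next bid $5.38 × 830 clicks = $4465.40.

Stratus pays $4465.40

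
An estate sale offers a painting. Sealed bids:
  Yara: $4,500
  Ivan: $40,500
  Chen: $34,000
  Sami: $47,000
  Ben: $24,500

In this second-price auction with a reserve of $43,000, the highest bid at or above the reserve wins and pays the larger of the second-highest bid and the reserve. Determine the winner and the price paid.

Bids ranked: 47,000 (Sami) > 40,500 (Ivan) > 34,000 (Chen) > 24,500 (Ben) > 4,500 (Yara)
Highest eligible bid: Sami at $47,000.
Second-highest bid $40,500 is below the reserve $43,000, so the reserve binds → payment $43,000.

Sami pays $43,000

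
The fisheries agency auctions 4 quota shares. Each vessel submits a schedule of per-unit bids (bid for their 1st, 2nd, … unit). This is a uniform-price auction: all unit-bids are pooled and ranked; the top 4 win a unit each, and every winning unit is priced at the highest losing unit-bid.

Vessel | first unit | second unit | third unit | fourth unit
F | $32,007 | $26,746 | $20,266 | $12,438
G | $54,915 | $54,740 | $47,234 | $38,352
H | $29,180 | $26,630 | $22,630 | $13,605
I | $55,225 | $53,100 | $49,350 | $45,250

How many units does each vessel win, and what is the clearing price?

G 2, I 2; clearing price $49,350

All unit-bids, highest first — top 4: 55,225 (I-1), 54,915 (G-1), 54,740 (G-2), 53,100 (I-2)
First bid not allocated: $49,350.
Allocation: G 2, I 2.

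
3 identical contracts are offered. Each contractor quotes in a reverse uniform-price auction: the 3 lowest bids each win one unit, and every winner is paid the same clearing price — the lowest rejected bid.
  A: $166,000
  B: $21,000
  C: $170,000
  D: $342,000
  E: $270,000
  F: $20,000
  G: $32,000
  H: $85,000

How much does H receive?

H is paid $0

Bids ranked low→high: 20,000 (F), 21,000 (B), 32,000 (G), 85,000 (H), 166,000 (A), …
Winners (3 units): F, B, G.
Clearing price = lowest rejected bid = $85,000.
H does not win → is paid $0.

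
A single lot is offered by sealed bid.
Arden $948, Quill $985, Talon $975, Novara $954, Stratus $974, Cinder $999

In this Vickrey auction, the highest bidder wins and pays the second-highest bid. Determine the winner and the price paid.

Bids in order: 999 (Cinder) > 985 (Quill) > 975 (Talon) > 974 (Stratus) > 954 (Novara) > 948 (Arden)
Second-price: Cinder pays Quill's bid of $985.

Cinder pays $985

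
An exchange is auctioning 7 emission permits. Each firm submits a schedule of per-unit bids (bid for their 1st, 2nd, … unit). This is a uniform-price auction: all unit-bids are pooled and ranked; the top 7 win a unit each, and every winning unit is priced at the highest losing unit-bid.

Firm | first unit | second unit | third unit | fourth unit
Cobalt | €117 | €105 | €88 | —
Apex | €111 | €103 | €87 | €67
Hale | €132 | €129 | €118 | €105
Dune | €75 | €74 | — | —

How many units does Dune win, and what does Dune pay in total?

All unit-bids, highest first — top 7: 132 (Hale-1), 129 (Hale-2), 118 (Hale-3), 117 (Cobalt-1), 111 (Apex-1), 105 (Cobalt-2), 105 (Hale-4)
First bid not allocated: €103.
Dune wins 0 unit(s) at €103 each.

Dune: 0 units, pays €0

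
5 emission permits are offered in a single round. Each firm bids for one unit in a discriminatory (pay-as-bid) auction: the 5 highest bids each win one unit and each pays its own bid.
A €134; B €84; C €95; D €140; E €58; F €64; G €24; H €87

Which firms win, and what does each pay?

Bids ranked high→low: 140 (D), 134 (A), 95 (C), 87 (H), 84 (B), 64 (F), 58 (E), …
The 5 highest are D, A, C, H, B.
Each winner pays its own bid: D €140, A €134, C €95, H €87, B €84.

D €140, A €134, C €95, H €87, B €84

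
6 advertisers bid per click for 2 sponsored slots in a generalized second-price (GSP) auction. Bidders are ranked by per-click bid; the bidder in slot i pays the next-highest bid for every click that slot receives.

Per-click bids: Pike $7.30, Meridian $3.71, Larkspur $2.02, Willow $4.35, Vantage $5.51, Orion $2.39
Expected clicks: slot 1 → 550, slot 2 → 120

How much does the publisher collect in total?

Total revenue: $3552.50

Sorting advertisers: $7.30 (Pike) > $5.51 (Vantage) > $4.35 (Willow) > …
Slot 1: Pike pays $5.51 × 550 = $3030.50
Slot 2: Vantage pays $4.35 × 120 = $522.00
Total = $3552.50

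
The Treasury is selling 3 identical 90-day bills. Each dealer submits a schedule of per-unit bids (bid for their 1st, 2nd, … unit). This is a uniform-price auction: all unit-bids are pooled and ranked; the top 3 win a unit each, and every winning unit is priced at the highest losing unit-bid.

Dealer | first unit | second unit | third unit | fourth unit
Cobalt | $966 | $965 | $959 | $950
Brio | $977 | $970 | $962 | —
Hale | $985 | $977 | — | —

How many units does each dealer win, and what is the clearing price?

Merging the schedules and taking the best 3: 985 (Hale-1), 977 (Brio-1), 977 (Hale-2)
The (k+1)-th unit-bid is $970.
Allocation: Brio 1, Hale 2.

Brio 1, Hale 2; clearing price $970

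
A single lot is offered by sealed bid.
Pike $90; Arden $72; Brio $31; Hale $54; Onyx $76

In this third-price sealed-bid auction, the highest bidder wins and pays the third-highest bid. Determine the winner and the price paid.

Third-price sealed-bid auction: the highest bidder wins and pays the third-highest bid.
Sorting bids: 90 (Pike) > 76 (Onyx) > 72 (Arden) > 54 (Hale) > 31 (Brio)
Pike wins; payment is bid #3 in the ranking = $72.

Pike pays $72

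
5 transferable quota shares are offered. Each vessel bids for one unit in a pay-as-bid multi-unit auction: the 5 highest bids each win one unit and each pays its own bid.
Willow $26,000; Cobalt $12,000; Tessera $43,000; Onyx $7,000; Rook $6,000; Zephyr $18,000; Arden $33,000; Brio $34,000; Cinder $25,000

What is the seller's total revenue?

Sorting: 43,000 (Tessera), 34,000 (Brio), 33,000 (Arden), 26,000 (Willow), 25,000 (Cinder), 18,000 (Zephyr), 12,000 (Cobalt), …
Winners (5 units): Tessera, Brio, Arden, Willow, Cinder.
Total revenue = 43,000 + 34,000 + 33,000 + 26,000 + 25,000 = $161,000.

Total revenue: $161,000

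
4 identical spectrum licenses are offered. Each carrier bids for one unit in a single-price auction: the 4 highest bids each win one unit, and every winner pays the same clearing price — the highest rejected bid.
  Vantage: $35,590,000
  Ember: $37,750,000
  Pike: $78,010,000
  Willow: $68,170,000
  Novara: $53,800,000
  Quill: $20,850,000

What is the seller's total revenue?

Sorting: 78,010,000 (Pike), 68,170,000 (Willow), 53,800,000 (Novara), 37,750,000 (Ember), 35,590,000 (Vantage), 20,850,000 (Quill)
The 4 highest are Pike, Willow, Novara, Ember.
Highest unsuccessful bid: $35,590,000 → clearing price.
Total revenue = 4 × $35,590,000 = $142,360,000.

Total revenue: $142,360,000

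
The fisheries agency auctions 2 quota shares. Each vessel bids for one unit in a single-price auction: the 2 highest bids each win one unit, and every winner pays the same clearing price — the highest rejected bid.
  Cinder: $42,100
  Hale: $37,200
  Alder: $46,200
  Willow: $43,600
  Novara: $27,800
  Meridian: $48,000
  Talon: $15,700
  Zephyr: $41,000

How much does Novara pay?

Bids ranked high→low: 48,000 (Meridian), 46,200 (Alder), 43,600 (Willow), 42,100 (Cinder), …
Winners (2 units): Meridian, Alder.
First losing bid is Willow's $43,600, which sets the uniform price.
Novara does not win → pays $0.

Novara pays $0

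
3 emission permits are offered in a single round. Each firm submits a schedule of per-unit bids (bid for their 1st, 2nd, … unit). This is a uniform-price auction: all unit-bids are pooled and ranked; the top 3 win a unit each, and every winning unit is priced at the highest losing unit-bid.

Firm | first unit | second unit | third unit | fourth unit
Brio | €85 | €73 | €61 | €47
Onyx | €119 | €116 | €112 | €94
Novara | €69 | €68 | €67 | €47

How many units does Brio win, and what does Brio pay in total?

Brio: 0 units, pays €0

Merging the schedules and taking the best 3: 119 (Onyx-1), 116 (Onyx-2), 112 (Onyx-3)
First bid not allocated: €94.
Brio wins 0 unit(s) at €94 each.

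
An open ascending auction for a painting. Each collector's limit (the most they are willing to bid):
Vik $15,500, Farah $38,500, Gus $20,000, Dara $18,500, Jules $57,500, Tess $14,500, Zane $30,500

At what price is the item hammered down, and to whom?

Limits in order: 57,500 (Jules) > 38,500 (Farah) > 30,500 (Zane) > 20,000 (Gus) > 18,500 (Dara) > 15,500 (Vik) > …
Farah is the last rival to drop out, at $38,500; Jules remains and wins at that price.

Jules wins at $38,500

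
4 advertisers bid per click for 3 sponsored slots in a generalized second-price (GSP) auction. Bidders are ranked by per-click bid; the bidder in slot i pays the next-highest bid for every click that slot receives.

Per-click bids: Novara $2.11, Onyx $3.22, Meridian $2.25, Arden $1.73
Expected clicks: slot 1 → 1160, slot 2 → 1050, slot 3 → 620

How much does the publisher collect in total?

Per-click bids in order: $3.22 (Onyx) > $2.25 (Meridian) > $2.11 (Novara) > $1.73 (Arden)
Slot 1: Onyx pays $2.25 × 1160 = $2610.00
Slot 2: Meridian pays $2.11 × 1050 = $2215.50
Slot 3: Novara pays $1.73 × 620 = $1072.60
Total = $5898.10

Total revenue: $5898.10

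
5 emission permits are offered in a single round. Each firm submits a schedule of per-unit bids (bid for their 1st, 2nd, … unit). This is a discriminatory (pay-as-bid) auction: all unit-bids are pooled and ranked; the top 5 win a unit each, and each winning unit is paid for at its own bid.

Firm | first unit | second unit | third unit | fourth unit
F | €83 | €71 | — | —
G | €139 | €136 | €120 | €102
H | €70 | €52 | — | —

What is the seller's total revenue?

Total revenue: €580

Merging the schedules and taking the best 5: 139 (G-1), 136 (G-2), 120 (G-3), 102 (G-4), 83 (F-1)
Next rejected bid: €71 (not a price — pay-as-bid).
Each winning unit pays its own bid.
Revenue = 139 + 136 + 120 + 102 + 83 = €580.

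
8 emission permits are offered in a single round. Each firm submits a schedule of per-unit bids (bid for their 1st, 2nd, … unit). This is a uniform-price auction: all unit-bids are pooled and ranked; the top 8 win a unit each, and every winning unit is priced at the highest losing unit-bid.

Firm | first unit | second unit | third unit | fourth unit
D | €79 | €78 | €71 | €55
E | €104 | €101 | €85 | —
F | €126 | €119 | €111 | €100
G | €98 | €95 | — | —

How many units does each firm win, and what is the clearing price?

E 2, F 4, G 2; clearing price €85

All unit-bids, highest first — top 8: 126 (F-1), 119 (F-2), 111 (F-3), 104 (E-1), 101 (E-2), 100 (F-4), 98 (G-1), 95 (G-2)
Highest rejected unit-bid = €85.
Allocation: E 2, F 4, G 2.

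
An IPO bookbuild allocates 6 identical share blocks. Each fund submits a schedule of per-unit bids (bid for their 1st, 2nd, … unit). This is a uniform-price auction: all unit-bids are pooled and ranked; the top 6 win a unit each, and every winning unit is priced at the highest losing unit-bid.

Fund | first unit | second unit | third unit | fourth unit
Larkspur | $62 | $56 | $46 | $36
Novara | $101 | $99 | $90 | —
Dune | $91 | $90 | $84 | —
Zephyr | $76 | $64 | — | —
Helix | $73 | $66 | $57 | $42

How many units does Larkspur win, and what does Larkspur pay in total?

Larkspur: 0 units, pays $0

Merging the schedules and taking the best 6: 101 (Novara-1), 99 (Novara-2), 91 (Dune-1), 90 (Novara-3), 90 (Dune-2), 84 (Dune-3)
First bid not allocated: $76.
Larkspur wins 0 unit(s) at $76 each.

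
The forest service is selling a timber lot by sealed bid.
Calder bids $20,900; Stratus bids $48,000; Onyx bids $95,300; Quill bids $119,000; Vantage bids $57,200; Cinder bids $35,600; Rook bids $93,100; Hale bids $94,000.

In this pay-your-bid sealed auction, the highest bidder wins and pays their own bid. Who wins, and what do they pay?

Quill pays $119,000

Sorting bids: 119,000 (Quill) > 95,300 (Onyx) > 94,000 (Hale) > 93,100 (Rook) > 57,200 (Vantage) > 48,000 (Stratus) > …
Quill is highest → pays own bid, $119,000.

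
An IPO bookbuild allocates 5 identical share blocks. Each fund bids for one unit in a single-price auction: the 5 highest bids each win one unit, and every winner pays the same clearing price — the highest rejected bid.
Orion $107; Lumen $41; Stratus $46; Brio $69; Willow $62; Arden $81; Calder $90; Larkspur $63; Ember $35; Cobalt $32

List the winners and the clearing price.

Orion, Calder, Arden, Brio, Larkspur; each pays $62

Sorting: 107 (Orion), 90 (Calder), 81 (Arden), 69 (Brio), 63 (Larkspur), 62 (Willow), 46 (Stratus), …
The 5 highest are Orion, Calder, Arden, Brio, Larkspur.
First losing bid is Willow's $62, which sets the uniform price.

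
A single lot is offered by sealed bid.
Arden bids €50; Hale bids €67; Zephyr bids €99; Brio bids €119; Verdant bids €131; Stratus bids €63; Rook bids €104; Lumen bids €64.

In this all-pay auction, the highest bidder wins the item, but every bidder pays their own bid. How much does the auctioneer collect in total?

All-pay auction: the highest bidder wins the item, but every bidder pays their own bid.
Sorting bids: 131 (Verdant) > 119 (Brio) > 104 (Rook) > 99 (Zephyr) > 67 (Hale) > 64 (Lumen) > …
Verdant wins with the top bid; all bids are sunk regardless.
Every bidder forfeits their bid regardless of winning.
Revenue = 50 + 67 + 99 + 119 + 131 + 63 + 104 + 64 = €697.

Total revenue: €697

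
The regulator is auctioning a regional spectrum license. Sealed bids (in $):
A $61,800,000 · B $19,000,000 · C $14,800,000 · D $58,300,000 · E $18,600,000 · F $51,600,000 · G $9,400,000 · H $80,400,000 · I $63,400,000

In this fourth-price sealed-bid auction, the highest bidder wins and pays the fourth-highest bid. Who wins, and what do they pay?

H pays $58,300,000

Bids ranked: 80,400,000 (H) > 63,400,000 (I) > 61,800,000 (A) > 58,300,000 (D) > 51,600,000 (F) > 19,000,000 (B) > …
H wins; payment is bid #4 in the ranking = $58,300,000.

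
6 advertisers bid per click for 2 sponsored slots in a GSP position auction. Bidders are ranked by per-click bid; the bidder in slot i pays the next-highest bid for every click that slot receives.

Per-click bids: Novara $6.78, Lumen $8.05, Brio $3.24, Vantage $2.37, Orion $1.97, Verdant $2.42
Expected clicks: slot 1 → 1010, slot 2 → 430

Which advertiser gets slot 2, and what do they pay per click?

Novara; $3.24 per click

Sorting advertisers: $8.05 (Lumen) > $6.78 (Novara) > $3.24 (Brio) > …
Slot 2 goes to the second-ranked bidder, Novara, who pays the next bid down: $3.24/click.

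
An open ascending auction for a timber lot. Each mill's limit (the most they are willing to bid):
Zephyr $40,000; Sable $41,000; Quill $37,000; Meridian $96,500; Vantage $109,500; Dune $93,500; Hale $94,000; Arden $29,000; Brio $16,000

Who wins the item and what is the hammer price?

Limits in order: 109,500 (Vantage) > 96,500 (Meridian) > 94,000 (Hale) > 93,500 (Dune) > 41,000 (Sable) > 40,000 (Zephyr) > …
Bidding ends when Meridian exits at $96,500; Vantage takes it.

Vantage wins at $96,500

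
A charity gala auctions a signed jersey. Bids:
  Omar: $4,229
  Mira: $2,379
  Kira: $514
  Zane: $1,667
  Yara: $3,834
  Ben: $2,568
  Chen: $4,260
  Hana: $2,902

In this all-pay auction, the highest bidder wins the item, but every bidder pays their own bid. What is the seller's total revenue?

Total revenue: $22,353

Rule: the highest bidder wins the item, but every bidder pays their own bid.
Bids ranked: 4,260 (Chen) > 4,229 (Omar) > 3,834 (Yara) > 2,902 (Hana) > 2,568 (Ben) > 2,379 (Mira) > …
Chen wins with the top bid; all bids are sunk regardless.
Every bidder forfeits their bid regardless of winning.
Revenue = 4,229 + 2,379 + 514 + 1,667 + 3,834 + 2,568 + 4,260 + 2,902 = $22,353.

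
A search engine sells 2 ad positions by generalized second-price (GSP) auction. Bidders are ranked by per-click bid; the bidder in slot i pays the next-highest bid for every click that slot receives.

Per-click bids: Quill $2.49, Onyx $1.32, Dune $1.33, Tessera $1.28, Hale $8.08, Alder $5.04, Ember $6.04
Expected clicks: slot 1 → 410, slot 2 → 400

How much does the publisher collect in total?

Total revenue: $4492.40

Sorting advertisers: $8.08 (Hale) > $6.04 (Ember) > $5.04 (Alder) > …
Slot 1: Hale pays $6.04 × 410 = $2476.40
Slot 2: Ember pays $5.04 × 400 = $2016.00
Total = $4492.40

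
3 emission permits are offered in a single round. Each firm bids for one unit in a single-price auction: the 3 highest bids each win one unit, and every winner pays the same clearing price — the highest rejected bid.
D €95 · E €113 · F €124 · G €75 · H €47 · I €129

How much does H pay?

H pays €0

Ordering the bids: 129 (I), 124 (F), 113 (E), 95 (D), 75 (G), …
The 3 highest are I, F, E.
Highest unsuccessful bid: €95 → clearing price.
H does not win → pays €0.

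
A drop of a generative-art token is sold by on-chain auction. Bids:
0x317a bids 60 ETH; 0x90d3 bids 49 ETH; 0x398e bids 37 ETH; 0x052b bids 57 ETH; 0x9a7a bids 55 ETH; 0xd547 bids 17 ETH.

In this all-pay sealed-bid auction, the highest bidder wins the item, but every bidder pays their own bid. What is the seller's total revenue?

Sorting bids: 60 (0x317a) > 57 (0x052b) > 55 (0x9a7a) > 49 (0x90d3) > 37 (0x398e) > 17 (0xd547)
Every bidder forfeits their bid regardless of winning.
Revenue = 60 + 49 + 37 + 57 + 55 + 17 = 275 ETH.

Total revenue: 275 ETH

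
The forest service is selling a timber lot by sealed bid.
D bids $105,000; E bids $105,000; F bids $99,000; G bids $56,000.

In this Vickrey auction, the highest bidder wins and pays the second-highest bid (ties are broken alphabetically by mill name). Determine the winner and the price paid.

Vickrey auction: the highest bidder wins and pays the second-highest bid.
Bids ranked: 105,000 (D) > 105,000 (E) > 99,000 (F) > 56,000 (G)
Tie at $105,000 → D wins by tie-break.
D wins with the highest bid; price is set by the runner-up at $105,000.

D pays $105,000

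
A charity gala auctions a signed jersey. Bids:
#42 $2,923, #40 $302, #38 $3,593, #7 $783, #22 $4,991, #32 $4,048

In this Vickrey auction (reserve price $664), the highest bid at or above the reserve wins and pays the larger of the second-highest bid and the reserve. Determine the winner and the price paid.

#22 pays $4,048

Bids ranked: 4,991 (#22) > 4,048 (#32) > 3,593 (#38) > 2,923 (#42) > 783 (#7) > 302 (#40)
Highest eligible bid: #22 at $4,991.
Second-highest bid $4,048 exceeds the reserve $664 → payment $4,048.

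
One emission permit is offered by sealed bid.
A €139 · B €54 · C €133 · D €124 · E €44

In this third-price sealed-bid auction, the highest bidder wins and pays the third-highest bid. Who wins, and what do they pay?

Third-price sealed-bid auction: the highest bidder wins and pays the third-highest bid.
Bids in order: 139 (A) > 133 (C) > 124 (D) > 54 (B) > 44 (E)
A wins; payment is bid #3 in the ranking = €124.

A pays €124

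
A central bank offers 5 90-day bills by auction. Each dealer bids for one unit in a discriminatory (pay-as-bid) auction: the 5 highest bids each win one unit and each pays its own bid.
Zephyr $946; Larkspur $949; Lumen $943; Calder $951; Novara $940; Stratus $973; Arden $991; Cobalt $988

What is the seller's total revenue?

Total revenue: $4,852

Ordering the bids: 991 (Arden), 988 (Cobalt), 973 (Stratus), 951 (Calder), 949 (Larkspur), 946 (Zephyr), 943 (Lumen), …
Winners (5 units): Arden, Cobalt, Stratus, Calder, Larkspur.
Total revenue = 991 + 988 + 973 + 951 + 949 = $4,852.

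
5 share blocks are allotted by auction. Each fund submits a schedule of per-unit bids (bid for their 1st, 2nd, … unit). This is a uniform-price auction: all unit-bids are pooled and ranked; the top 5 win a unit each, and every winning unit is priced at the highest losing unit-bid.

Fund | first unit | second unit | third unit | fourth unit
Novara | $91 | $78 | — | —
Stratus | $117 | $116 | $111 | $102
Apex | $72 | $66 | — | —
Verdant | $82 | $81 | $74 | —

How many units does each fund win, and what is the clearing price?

Novara 1, Stratus 4; clearing price $82

All unit-bids, highest first — top 5: 117 (Stratus-1), 116 (Stratus-2), 111 (Stratus-3), 102 (Stratus-4), 91 (Novara-1)
Highest rejected unit-bid = $82.
Allocation: Novara 1, Stratus 4.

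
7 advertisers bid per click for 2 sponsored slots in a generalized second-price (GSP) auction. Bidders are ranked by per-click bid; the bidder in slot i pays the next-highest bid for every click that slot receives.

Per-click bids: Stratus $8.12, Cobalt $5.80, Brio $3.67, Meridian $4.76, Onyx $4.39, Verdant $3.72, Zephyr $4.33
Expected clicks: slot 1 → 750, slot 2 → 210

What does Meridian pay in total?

Meridian pays $0.00

Per-click bids in order: $8.12 (Stratus) > $5.80 (Cobalt) > $4.76 (Meridian) > …
Meridian ranks below slot 2 → no slot, pays nothing.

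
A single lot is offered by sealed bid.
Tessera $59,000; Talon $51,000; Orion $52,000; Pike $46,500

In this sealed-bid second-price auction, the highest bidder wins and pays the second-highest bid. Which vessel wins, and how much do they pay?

Bids in order: 59,000 (Tessera) > 52,000 (Orion) > 51,000 (Talon) > 46,500 (Pike)
Tessera is highest; pays the second-highest bid, $52,000.

Tessera pays $52,000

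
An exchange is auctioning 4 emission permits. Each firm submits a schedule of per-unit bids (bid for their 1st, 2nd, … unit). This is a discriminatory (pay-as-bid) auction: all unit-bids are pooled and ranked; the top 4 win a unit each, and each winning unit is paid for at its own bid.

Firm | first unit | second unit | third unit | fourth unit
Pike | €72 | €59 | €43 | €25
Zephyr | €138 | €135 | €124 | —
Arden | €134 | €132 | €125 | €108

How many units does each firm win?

Merging the schedules and taking the best 4: 138 (Zephyr-1), 135 (Zephyr-2), 134 (Arden-1), 132 (Arden-2)
Next rejected bid: €125 (not a price — pay-as-bid).
Allocation: Arden 2, Zephyr 2.

Arden 2, Zephyr 2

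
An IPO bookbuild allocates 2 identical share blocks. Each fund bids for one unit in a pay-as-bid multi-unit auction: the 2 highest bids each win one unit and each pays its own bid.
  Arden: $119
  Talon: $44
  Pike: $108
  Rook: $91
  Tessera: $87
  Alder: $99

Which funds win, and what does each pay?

Arden $119, Pike $108

Ordering the bids: 119 (Arden), 108 (Pike), 99 (Alder), 91 (Rook), …
Winners (2 units): Arden, Pike.
Each winner pays its own bid: Arden $119, Pike $108.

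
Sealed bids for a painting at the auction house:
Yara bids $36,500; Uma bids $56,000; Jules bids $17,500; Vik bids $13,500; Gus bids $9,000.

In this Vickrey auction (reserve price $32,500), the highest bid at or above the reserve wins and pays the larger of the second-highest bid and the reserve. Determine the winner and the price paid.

Uma pays $36,500

Rule: the highest bid at or above the reserve wins and pays the larger of the second-highest bid and the reserve.
Sorting bids: 56,000 (Uma) > 36,500 (Yara) > 17,500 (Jules) > 13,500 (Vik) > 9,000 (Gus)
Highest eligible bid: Uma at $56,000.
max(second-highest $36,500, reserve $32,500) = $36,500; the reserve does not bind.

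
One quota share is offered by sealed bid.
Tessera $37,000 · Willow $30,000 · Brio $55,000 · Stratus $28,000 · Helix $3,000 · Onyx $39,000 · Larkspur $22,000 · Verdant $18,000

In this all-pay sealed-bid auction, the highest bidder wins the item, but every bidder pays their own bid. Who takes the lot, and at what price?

Brio pays $55,000

Bids in order: 55,000 (Brio) > 39,000 (Onyx) > 37,000 (Tessera) > 30,000 (Willow) > 28,000 (Stratus) > 22,000 (Larkspur) > …
Brio wins with the top bid; all bids are sunk regardless.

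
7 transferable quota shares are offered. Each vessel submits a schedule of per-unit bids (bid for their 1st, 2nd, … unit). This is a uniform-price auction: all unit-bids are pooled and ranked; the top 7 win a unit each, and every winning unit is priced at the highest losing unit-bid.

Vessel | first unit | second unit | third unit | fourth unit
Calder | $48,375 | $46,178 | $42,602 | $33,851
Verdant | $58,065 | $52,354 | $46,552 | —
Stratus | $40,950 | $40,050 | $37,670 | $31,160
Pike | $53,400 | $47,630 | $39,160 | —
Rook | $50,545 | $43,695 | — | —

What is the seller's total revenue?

Pooled unit-bids ranked (top 7): 58,065 (Verdant-1), 53,400 (Pike-1), 52,354 (Verdant-2), 50,545 (Rook-1), 48,375 (Calder-1), 47,630 (Pike-2), 46,552 (Verdant-3)
First bid not allocated: $46,178.
Allocation: Calder 1, Pike 2, Rook 1, Verdant 3. Every unit priced at $46,178.
Revenue = 7 × 46,178 = $323,246.

Total revenue: $323,246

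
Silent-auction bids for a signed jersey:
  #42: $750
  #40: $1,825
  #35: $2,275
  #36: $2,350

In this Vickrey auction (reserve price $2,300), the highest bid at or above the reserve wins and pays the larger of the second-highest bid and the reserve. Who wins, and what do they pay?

#36 pays $2,300

Vickrey auction (reserve price $2,300): the highest bid at or above the reserve wins and pays the larger of the second-highest bid and the reserve.
Sorting bids: 2,350 (#36) > 2,275 (#35) > 1,825 (#40) > 750 (#42)
#36 has the top bid at or above the reserve ($2,350).
max(second-highest $2,275, reserve $2,300) = $2,300.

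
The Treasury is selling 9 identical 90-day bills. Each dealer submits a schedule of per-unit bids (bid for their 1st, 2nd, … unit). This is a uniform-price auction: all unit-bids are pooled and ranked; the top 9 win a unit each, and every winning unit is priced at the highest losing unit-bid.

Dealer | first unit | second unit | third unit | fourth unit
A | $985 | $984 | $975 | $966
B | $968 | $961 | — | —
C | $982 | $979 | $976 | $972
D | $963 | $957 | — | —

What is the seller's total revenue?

Total revenue: $8,667

Merging the schedules and taking the best 9: 985 (A-1), 984 (A-2), 982 (C-1), 979 (C-2), 976 (C-3), 975 (A-3), 972 (C-4), 968 (B-1), 966 (A-4)
Highest rejected unit-bid = $963.
Allocation: A 4, B 1, C 4. Every unit priced at $963.
Revenue = 9 × 963 = $8,667.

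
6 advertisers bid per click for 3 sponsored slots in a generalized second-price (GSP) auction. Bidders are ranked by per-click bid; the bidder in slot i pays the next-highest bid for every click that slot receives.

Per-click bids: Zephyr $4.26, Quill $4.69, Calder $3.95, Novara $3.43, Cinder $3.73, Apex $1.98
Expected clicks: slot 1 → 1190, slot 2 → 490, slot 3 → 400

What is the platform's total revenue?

Sorting advertisers: $4.69 (Quill) > $4.26 (Zephyr) > $3.95 (Calder) > $3.73 (Cinder) > …
Slot 1: Quill pays $4.26 × 1190 = $5069.40
Slot 2: Zephyr pays $3.95 × 490 = $1935.50
Slot 3: Calder pays $3.73 × 400 = $1492.00
Total = $8496.90

Total revenue: $8496.90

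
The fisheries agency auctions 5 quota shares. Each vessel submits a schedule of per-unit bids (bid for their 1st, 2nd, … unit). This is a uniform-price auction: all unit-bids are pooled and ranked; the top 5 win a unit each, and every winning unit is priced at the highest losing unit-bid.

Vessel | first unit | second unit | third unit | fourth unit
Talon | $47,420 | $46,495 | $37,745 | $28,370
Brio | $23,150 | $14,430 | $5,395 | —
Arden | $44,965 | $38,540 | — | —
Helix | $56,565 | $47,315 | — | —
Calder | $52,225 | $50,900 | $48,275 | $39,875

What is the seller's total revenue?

Total revenue: $236,575

Merging the schedules and taking the best 5: 56,565 (Helix-1), 52,225 (Calder-1), 50,900 (Calder-2), 48,275 (Calder-3), 47,420 (Talon-1)
The (k+1)-th unit-bid is $47,315.
Allocation: Calder 3, Helix 1, Talon 1. Every unit priced at $47,315.
Revenue = 5 × 47,315 = $236,575.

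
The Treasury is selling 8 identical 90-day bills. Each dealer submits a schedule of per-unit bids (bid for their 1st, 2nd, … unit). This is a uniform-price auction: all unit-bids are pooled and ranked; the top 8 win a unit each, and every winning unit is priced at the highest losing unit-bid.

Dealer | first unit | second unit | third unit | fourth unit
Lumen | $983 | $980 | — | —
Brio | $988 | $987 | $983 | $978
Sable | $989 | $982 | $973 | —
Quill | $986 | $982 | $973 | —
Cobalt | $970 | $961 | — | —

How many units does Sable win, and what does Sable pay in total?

Sable: 2 units, pays $1,960

Pooled unit-bids ranked (top 8): 989 (Sable-1), 988 (Brio-1), 987 (Brio-2), 986 (Quill-1), 983 (Lumen-1), 983 (Brio-3), 982 (Sable-2), 982 (Quill-2)
First bid not allocated: $980.
Sable wins 2 unit(s) at $980 each.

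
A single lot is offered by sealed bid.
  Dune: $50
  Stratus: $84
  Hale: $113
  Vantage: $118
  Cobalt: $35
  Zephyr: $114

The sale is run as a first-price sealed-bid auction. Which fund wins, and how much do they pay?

Vantage pays $118

Rule: the highest bidder wins and pays their own bid.
Sorting bids: 118 (Vantage) > 114 (Zephyr) > 113 (Hale) > 84 (Stratus) > 50 (Dune) > 35 (Cobalt)
Vantage is highest → pays own bid, $118.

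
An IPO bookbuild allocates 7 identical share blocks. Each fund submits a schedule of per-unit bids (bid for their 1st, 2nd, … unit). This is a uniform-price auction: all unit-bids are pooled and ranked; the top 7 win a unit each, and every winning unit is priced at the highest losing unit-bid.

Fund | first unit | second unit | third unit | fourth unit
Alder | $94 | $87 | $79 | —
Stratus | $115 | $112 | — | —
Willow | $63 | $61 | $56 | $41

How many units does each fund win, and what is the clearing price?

All unit-bids, highest first — top 7: 115 (Stratus-1), 112 (Stratus-2), 94 (Alder-1), 87 (Alder-2), 79 (Alder-3), 63 (Willow-1), 61 (Willow-2)
First bid not allocated: $56.
Allocation: Alder 3, Stratus 2, Willow 2.

Alder 3, Stratus 2, Willow 2; clearing price $56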